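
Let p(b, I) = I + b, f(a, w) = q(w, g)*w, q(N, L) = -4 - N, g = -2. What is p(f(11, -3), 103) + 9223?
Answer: 9329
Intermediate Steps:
f(a, w) = w*(-4 - w) (f(a, w) = (-4 - w)*w = w*(-4 - w))
p(f(11, -3), 103) + 9223 = (103 - 1*(-3)*(4 - 3)) + 9223 = (103 - 1*(-3)*1) + 9223 = (103 + 3) + 9223 = 106 + 9223 = 9329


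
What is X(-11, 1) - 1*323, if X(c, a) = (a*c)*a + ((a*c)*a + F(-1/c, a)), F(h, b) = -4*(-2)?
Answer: -337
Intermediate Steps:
F(h, b) = 8
X(c, a) = 8 + 2*c*a**2 (X(c, a) = (a*c)*a + ((a*c)*a + 8) = c*a**2 + (c*a**2 + 8) = c*a**2 + (8 + c*a**2) = 8 + 2*c*a**2)
X(-11, 1) - 1*323 = (8 + 2*(-11)*1**2) - 1*323 = (8 + 2*(-11)*1) - 323 = (8 - 22) - 323 = -14 - 323 = -337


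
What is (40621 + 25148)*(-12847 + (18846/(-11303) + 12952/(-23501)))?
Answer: -224480190376196667/265631803 ≈ -8.4508e+8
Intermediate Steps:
(40621 + 25148)*(-12847 + (18846/(-11303) + 12952/(-23501))) = 65769*(-12847 + (18846*(-1/11303) + 12952*(-1/23501))) = 65769*(-12847 + (-18846/11303 - 12952/23501)) = 65769*(-12847 - 589296302/265631803) = 65769*(-3413161069443/265631803) = -224480190376196667/265631803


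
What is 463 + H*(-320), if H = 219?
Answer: -69617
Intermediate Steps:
463 + H*(-320) = 463 + 219*(-320) = 463 - 70080 = -69617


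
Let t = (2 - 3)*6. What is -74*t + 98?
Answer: 542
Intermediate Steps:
t = -6 (t = -1*6 = -6)
-74*t + 98 = -74*(-6) + 98 = 444 + 98 = 542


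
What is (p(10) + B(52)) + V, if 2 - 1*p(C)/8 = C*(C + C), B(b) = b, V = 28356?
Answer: 26824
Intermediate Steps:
p(C) = 16 - 16*C² (p(C) = 16 - 8*C*(C + C) = 16 - 8*C*2*C = 16 - 16*C²)
(p(10) + B(52)) + V = ((16 - 16*10²) + 52) + 28356 = ((16 - 16*100) + 52) + 28356 = ((16 - 1600) + 52) + 28356 = (-1584 + 52) + 28356 = -1532 + 28356 = 26824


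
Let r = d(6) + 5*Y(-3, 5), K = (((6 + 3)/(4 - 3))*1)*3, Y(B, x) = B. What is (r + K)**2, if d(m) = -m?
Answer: 36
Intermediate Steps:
K = 27 (K = ((9/1)*1)*3 = ((9*1)*1)*3 = (9*1)*3 = 9*3 = 27)
r = -21 (r = -1*6 + 5*(-3) = -6 - 15 = -21)
(r + K)**2 = (-21 + 27)**2 = 6**2 = 36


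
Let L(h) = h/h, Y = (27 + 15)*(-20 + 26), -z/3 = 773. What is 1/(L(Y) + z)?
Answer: -1/2318 ≈ -0.00043141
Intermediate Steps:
z = -2319 (z = -3*773 = -2319)
Y = 252 (Y = 42*6 = 252)
L(h) = 1
1/(L(Y) + z) = 1/(1 - 2319) = 1/(-2318) = -1/2318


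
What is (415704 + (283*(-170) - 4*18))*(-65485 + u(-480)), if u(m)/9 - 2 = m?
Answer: -25648257814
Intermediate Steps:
u(m) = 18 + 9*m
(415704 + (283*(-170) - 4*18))*(-65485 + u(-480)) = (415704 + (283*(-170) - 4*18))*(-65485 + (18 + 9*(-480))) = (415704 + (-48110 - 72))*(-65485 + (18 - 4320)) = (415704 - 48182)*(-65485 - 4302) = 367522*(-69787) = -25648257814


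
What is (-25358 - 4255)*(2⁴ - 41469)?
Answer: 1227547689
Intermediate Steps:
(-25358 - 4255)*(2⁴ - 41469) = -29613*(16 - 41469) = -29613*(-41453) = 1227547689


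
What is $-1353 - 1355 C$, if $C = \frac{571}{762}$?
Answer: $- \frac{1804691}{762} \approx -2368.4$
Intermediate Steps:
$C = \frac{571}{762}$ ($C = 571 \cdot \frac{1}{762} = \frac{571}{762} \approx 0.74934$)
$-1353 - 1355 C = -1353 - \frac{773705}{762} = - \frac{1804691}{762}$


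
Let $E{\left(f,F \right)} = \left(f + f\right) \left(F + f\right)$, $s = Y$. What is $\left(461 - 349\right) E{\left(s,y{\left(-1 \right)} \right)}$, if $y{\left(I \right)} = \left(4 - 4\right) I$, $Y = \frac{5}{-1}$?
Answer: $5600$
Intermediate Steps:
$Y = -5$ ($Y = 5 \left(-1\right) = -5$)
$y{\left(I \right)} = 0$ ($y{\left(I \right)} = 0 I = 0$)
$s = -5$
$E{\left(f,F \right)} = 2 f \left(F + f\right)$
$\left(461 - 349\right) E{\left(s,y{\left(-1 \right)} \right)} = \left(461 - 349\right) 2 \left(-5\right) \left(0 - 5\right) = \left(461 - 349\right) 2 \left(-5\right) \left(-5\right) = 112 \cdot 50 = 5600$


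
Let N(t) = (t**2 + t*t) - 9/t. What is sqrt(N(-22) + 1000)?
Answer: sqrt(952710)/22 ≈ 44.367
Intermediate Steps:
N(t) = -9/t + 2*t**2 (N(t) = (t**2 + t**2) - 9/t = 2*t**2 - 9/t = -9/t + 2*t**2)
sqrt(N(-22) + 1000) = sqrt((-9 + 2*(-22)**3)/(-22) + 1000) = sqrt(-(-9 + 2*(-10648))/22 + 1000) = sqrt(-(-9 - 21296)/22 + 1000) = sqrt(-1/22*(-21305) + 1000) = sqrt(21305/22 + 1000) = sqrt(43305/22) = sqrt(952710)/22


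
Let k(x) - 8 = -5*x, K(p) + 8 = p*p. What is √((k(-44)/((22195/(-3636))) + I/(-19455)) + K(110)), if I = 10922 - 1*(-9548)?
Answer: √89897873165607621090/86360745 ≈ 109.79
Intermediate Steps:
K(p) = -8 + p² (K(p) = -8 + p*p = -8 + p²)
I = 20470 (I = 10922 + 9548 = 20470)
k(x) = 8 - 5*x
√((k(-44)/((22195/(-3636))) + I/(-19455)) + K(110)) = √(((8 - 5*(-44))/((22195/(-3636))) + 20470/(-19455)) + (-8 + 110²)) = √(((8 + 220)/((22195*(-1/3636))) + 20470*(-1/19455)) + (-8 + 12100)) = √((228/(-22195/3636) - 4094/3891) + 12092) = √((228*(-3636/22195) - 4094/3891) + 12092) = √((-829008/22195 - 4094/3891) + 12092) = √(-3316536458/86360745 + 12092) = √(1040957592082/86360745) = √89897873165607621090/86360745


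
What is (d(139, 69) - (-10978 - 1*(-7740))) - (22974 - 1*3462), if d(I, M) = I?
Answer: -16135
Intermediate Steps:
(d(139, 69) - (-10978 - 1*(-7740))) - (22974 - 1*3462) = (139 - (-10978 - 1*(-7740))) - (22974 - 1*3462) = (139 - (-10978 + 7740)) - (22974 - 3462) = (139 - 1*(-3238)) - 1*19512 = (139 + 3238) - 19512 = 3377 - 19512 = -16135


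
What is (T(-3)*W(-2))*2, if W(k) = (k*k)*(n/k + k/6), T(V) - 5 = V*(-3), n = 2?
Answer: -448/3 ≈ -149.33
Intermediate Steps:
T(V) = 5 - 3*V (T(V) = 5 + V*(-3) = 5 - 3*V)
W(k) = k²*(2/k + k/6) (W(k) = (k*k)*(2/k + k/6) = k²*(2/k + k*(⅙)) = k²*(2/k + k/6))
(T(-3)*W(-2))*2 = ((5 - 3*(-3))*((⅙)*(-2)*(12 + (-2)²)))*2 = ((5 + 9)*((⅙)*(-2)*(12 + 4)))*2 = (14*((⅙)*(-2)*16))*2 = (14*(-16/3))*2 = -224/3*2 = -448/3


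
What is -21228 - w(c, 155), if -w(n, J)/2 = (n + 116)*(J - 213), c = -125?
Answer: -20184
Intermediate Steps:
w(n, J) = -2*(-213 + J)*(116 + n) (w(n, J) = -2*(n + 116)*(J - 213) = -2*(116 + n)*(-213 + J) = -2*(-213 + J)*(116 + n))
-21228 - w(c, 155) = -21228 - (49416 - 232*155 + 426*(-125) - 2*155*(-125)) = -21228 - (49416 - 35960 - 53250 + 38750) = -21228 - 1*(-1044) = -21228 + 1044 = -20184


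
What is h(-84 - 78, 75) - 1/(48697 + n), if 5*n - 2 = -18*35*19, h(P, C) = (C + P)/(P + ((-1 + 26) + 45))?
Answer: 20141519/21299564 ≈ 0.94563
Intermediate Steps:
h(P, C) = (C + P)/(70 + P) (h(P, C) = (C + P)/(P + (25 + 45)) = (C + P)/(P + 70) = (C + P)/(70 + P))
n = -11968/5 (n = ⅖ + (-18*35*19)/5 = ⅖ + (-630*19)/5 = ⅖ + (⅕)*(-11970) = ⅖ - 2394 = -11968/5 ≈ -2393.6)
h(-84 - 78, 75) - 1/(48697 + n) = (75 + (-84 - 78))/(70 + (-84 - 78)) - 1/(48697 - 11968/5) = (75 - 162)/(70 - 162) - 1/231517/5 = -87/(-92) - 1*5/231517 = -1/92*(-87) - 5/231517 = 87/92 - 5/231517 = 20141519/21299564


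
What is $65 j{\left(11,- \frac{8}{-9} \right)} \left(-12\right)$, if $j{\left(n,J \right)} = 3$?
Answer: $-2340$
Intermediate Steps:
$65 j{\left(11,- \frac{8}{-9} \right)} \left(-12\right) = 65 \cdot 3 \left(-12\right) = 195 \left(-12\right) = -2340$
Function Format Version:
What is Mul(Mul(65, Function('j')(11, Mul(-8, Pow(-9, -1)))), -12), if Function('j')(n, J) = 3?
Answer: -2340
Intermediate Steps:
Mul(Mul(65, Function('j')(11, Mul(-8, Pow(-9, -1)))), -12) = Mul(Mul(65, 3), -12) = Mul(195, -12) = -2340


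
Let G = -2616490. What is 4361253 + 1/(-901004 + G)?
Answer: 15340681259981/3517494 ≈ 4.3613e+6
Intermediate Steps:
4361253 + 1/(-901004 + G) = 4361253 + 1/(-901004 - 2616490) = 4361253 + 1/(-3517494) = 4361253 - 1/3517494 = 15340681259981/3517494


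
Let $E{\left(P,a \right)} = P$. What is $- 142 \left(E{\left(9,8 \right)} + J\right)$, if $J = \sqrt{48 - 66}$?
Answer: $-1278 - 426 i \sqrt{2} \approx -1278.0 - 602.46 i$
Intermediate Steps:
$J = 3 i \sqrt{2}$ ($J = \sqrt{-18} = 3 i \sqrt{2} \approx 4.2426 i$)
$- 142 \left(E{\left(9,8 \right)} + J\right) = - 142 \left(9 + 3 i \sqrt{2}\right) = -1278 - 426 i \sqrt{2}$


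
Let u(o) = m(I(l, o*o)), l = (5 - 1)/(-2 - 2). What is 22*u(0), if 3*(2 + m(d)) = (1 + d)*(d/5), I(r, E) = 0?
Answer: -44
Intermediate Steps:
l = -1 (l = 4/(-4) = 4*(-¼) = -1)
m(d) = -2 + d*(1 + d)/15 (m(d) = -2 + ((1 + d)*(d/5))/3 = -2 + (d*(1 + d)/5)/3 = -2 + d*(1 + d)/15)
u(o) = -2 (u(o) = -2 + (1/15)*0 + (1/15)*0² = -2 + 0 + (1/15)*0 = -2 + 0 + 0 = -2)
22*u(0) = 22*(-2) = -44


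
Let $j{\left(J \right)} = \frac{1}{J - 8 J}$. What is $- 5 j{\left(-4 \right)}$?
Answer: $- \frac{5}{28} \approx -0.17857$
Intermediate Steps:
$j{\left(J \right)} = - \frac{1}{7 J}$ ($j{\left(J \right)} = \frac{1}{\left(-7\right) J} = - \frac{1}{7 J}$)
$- 5 j{\left(-4 \right)} = - 5 \left(- \frac{1}{7 \left(-4\right)}\right) = - 5 \left(\left(- \frac{1}{7}\right) \left(- \frac{1}{4}\right)\right) = \left(-5\right) \frac{1}{28} = - \frac{5}{28}$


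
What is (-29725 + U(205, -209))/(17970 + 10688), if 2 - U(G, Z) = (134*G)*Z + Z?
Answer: 2855858/14329 ≈ 199.31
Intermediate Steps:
U(G, Z) = 2 - Z - 134*G*Z (U(G, Z) = 2 - ((134*G)*Z + Z) = 2 - (134*G*Z + Z) = 2 - (Z + 134*G*Z) = 2 + (-Z - 134*G*Z) = 2 - Z - 134*G*Z)
(-29725 + U(205, -209))/(17970 + 10688) = (-29725 + (2 - 1*(-209) - 134*205*(-209)))/(17970 + 10688) = (-29725 + (2 + 209 + 5741230))/28658 = (-29725 + 5741441)*(1/28658) = 5711716*(1/28658) = 2855858/14329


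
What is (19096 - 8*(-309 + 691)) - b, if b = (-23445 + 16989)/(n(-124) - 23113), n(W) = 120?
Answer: 368801264/22993 ≈ 16040.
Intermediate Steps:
b = 6456/22993 (b = (-23445 + 16989)/(120 - 23113) = -6456/(-22993) = -6456*(-1/22993) = 6456/22993 ≈ 0.28078)
(19096 - 8*(-309 + 691)) - b = (19096 - 8*(-309 + 691)) - 1*6456/22993 = (19096 - 8*382) - 6456/22993 = (19096 - 1*3056) - 6456/22993 = (19096 - 3056) - 6456/22993 = 16040 - 6456/22993 = 368801264/22993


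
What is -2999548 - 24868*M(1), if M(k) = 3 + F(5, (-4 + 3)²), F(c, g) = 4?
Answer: -3173624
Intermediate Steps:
M(k) = 7 (M(k) = 3 + 4 = 7)
-2999548 - 24868*M(1) = -2999548 - 24868*7 = -2999548 - 1*174076 = -2999548 - 174076 = -3173624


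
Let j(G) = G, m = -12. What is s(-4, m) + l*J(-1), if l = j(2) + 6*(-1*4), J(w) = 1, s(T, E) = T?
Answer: -26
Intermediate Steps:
l = -22 (l = 2 + 6*(-1*4) = 2 + 6*(-4) = 2 - 24 = -22)
s(-4, m) + l*J(-1) = -4 - 22*1 = -4 - 22 = -26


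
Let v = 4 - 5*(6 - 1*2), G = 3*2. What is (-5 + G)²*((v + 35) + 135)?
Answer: 154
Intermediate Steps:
G = 6
v = -16 (v = 4 - 5*(6 - 2) = 4 - 5*4 = 4 - 20 = -16)
(-5 + G)²*((v + 35) + 135) = (-5 + 6)²*((-16 + 35) + 135) = 1²*(19 + 135) = 1*154 = 154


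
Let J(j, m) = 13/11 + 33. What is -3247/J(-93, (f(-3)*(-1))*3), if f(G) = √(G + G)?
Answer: -35717/376 ≈ -94.992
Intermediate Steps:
f(G) = √2*√G (f(G) = √(2*G) = √2*√G)
J(j, m) = 376/11 (J(j, m) = 13*(1/11) + 33 = 13/11 + 33 = 376/11)
-3247/J(-93, (f(-3)*(-1))*3) = -3247/376/11 = -3247*11/376 = -35717/376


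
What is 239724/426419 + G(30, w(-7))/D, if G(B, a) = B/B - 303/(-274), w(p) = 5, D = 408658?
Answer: 26842691771171/47747112782348 ≈ 0.56218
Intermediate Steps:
G(B, a) = 577/274 (G(B, a) = 1 - 303*(-1/274) = 1 + 303/274 = 577/274)
239724/426419 + G(30, w(-7))/D = 239724/426419 + (577/274)/408658 = 239724*(1/426419) + (577/274)*(1/408658) = 239724/426419 + 577/111972292 = 26842691771171/47747112782348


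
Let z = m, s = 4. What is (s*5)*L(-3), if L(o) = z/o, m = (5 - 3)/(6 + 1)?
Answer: -40/21 ≈ -1.9048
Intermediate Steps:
m = 2/7 ≈ 0.28571
z = 2/7 ≈ 0.28571
L(o) = 2/(7*o)
(s*5)*L(-3) = (4*5)*((2/7)/(-3)) = 20*((2/7)*(-⅓)) = 20*(-2/21) = -40/21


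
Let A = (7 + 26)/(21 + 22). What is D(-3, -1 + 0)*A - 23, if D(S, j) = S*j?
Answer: -890/43 ≈ -20.698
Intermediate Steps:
A = 33/43 ≈ 0.76744
D(-3, -1 + 0)*A - 23 = -3*(-1 + 0)*(33/43) - 23 = -3*(-1)*(33/43) - 23 = 3*(33/43) - 23 = 99/43 - 23 = -890/43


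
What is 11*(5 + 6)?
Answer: 121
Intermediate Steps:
11*(5 + 6) = 11*11 = 121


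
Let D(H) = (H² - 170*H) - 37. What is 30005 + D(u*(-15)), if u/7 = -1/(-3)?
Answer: 37143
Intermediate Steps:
u = 7/3 (u = 7*(-1/(-3)) = 7*(-1*(-⅓)) = 7*(⅓) = 7/3 ≈ 2.3333)
D(H) = -37 + H² - 170*H
30005 + D(u*(-15)) = 30005 + (-37 + ((7/3)*(-15))² - 1190*(-15)/3) = 30005 + (-37 + (-35)² - 170*(-35)) = 30005 + (-37 + 1225 + 5950) = 30005 + 7138 = 37143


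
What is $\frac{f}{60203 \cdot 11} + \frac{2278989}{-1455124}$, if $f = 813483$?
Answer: $- \frac{2690108145}{7963893652} \approx -0.33779$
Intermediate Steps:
$\frac{f}{60203 \cdot 11} + \frac{2278989}{-1455124} = \frac{813483}{60203 \cdot 11} + \frac{2278989}{-1455124} = \frac{813483}{662233} + 2278989 \left(- \frac{1}{1455124}\right) = 813483 \cdot \frac{1}{662233} - \frac{2278989}{1455124} = \frac{6723}{5473} - \frac{2278989}{1455124} = - \frac{2690108145}{7963893652}$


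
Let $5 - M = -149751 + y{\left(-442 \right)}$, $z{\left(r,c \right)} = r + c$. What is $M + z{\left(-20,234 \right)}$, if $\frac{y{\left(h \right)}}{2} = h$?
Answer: $150854$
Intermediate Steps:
$y{\left(h \right)} = 2 h$
$z{\left(r,c \right)} = c + r$
$M = 150640$ ($M = 5 - \left(-149751 + 2 \left(-442\right)\right) = 5 - \left(-149751 - 884\right) = 5 - -150635 = 5 + 150635 = 150640$)
$M + z{\left(-20,234 \right)} = 150640 + \left(234 - 20\right) = 150640 + 214 = 150854$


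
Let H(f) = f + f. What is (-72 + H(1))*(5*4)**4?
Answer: -11200000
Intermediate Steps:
H(f) = 2*f
(-72 + H(1))*(5*4)**4 = (-72 + 2*1)*(5*4)**4 = (-72 + 2)*20**4 = -70*160000 = -11200000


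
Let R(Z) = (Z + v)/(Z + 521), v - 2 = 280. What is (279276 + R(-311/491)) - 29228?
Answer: 63887402151/255500 ≈ 2.5005e+5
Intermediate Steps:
v = 282 (v = 2 + 280 = 282)
R(Z) = (282 + Z)/(521 + Z) (R(Z) = (Z + 282)/(Z + 521) = (282 + Z)/(521 + Z))
(279276 + R(-311/491)) - 29228 = (279276 + (282 - 311/491)/(521 - 311/491)) - 29228 = (279276 + (138151/491)/(255500/491)) - 29228 = (279276 + (491/255500)*(138151/491)) - 29228 = (279276 + 138151/255500) - 29228 = 71355156151/255500 - 29228 = 63887402151/255500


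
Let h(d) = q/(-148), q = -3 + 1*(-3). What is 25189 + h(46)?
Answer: 1863989/74 ≈ 25189.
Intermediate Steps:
q = -6 (q = -3 - 3 = -6)
h(d) = 3/74 (h(d) = -6/(-148) = -6*(-1/148) = 3/74)
25189 + h(46) = 25189 + 3/74 = 1863989/74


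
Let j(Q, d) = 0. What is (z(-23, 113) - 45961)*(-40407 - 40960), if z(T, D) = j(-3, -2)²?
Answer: 3739708687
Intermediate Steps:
z(T, D) = 0 (z(T, D) = 0² = 0)
(z(-23, 113) - 45961)*(-40407 - 40960) = (0 - 45961)*(-40407 - 40960) = -45961*(-81367) = 3739708687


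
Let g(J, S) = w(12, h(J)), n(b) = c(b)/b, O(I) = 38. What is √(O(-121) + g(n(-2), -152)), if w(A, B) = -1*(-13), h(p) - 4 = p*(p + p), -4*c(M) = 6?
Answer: √51 ≈ 7.1414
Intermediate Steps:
c(M) = -3/2 (c(M) = -¼*6 = -3/2)
h(p) = 4 + 2*p² (h(p) = 4 + p*(p + p) = 4 + p*(2*p) = 4 + 2*p²)
w(A, B) = 13
n(b) = -3/(2*b)
g(J, S) = 13
√(O(-121) + g(n(-2), -152)) = √(38 + 13) = √51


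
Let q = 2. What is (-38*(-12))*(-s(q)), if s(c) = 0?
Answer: 0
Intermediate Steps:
(-38*(-12))*(-s(q)) = (-38*(-12))*(-1*0) = 456*0 = 0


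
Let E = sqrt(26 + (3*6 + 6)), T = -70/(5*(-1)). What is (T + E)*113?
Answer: 1582 + 565*sqrt(2) ≈ 2381.0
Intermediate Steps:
T = 14 (T = -70/(-5) = -70*(-1/5) = 14)
E = 5*sqrt(2) (E = sqrt(26 + (18 + 6)) = sqrt(26 + 24) = sqrt(50) = 5*sqrt(2) ≈ 7.0711)
(T + E)*113 = (14 + 5*sqrt(2))*113 = 1582 + 565*sqrt(2)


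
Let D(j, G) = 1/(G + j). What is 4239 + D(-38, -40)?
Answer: 330641/78 ≈ 4239.0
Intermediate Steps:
4239 + D(-38, -40) = 4239 + 1/(-40 - 38) = 4239 + 1/(-78) = 4239 - 1/78 = 330641/78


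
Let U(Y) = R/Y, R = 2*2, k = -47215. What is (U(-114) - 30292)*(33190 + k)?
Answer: 8072070050/19 ≈ 4.2485e+8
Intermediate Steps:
R = 4
U(Y) = 4/Y
(U(-114) - 30292)*(33190 + k) = (4/(-114) - 30292)*(33190 - 47215) = (4*(-1/114) - 30292)*(-14025) = (-2/57 - 30292)*(-14025) = -1726646/57*(-14025) = 8072070050/19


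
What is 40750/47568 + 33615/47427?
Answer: 588608095/376001256 ≈ 1.5654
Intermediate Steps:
40750/47568 + 33615/47427 = 40750*(1/47568) + 33615*(1/47427) = 20375/23784 + 11205/15809 = 588608095/376001256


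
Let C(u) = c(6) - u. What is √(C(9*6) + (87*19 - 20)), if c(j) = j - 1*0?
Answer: √1585 ≈ 39.812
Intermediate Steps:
c(j) = j (c(j) = j + 0 = j)
C(u) = 6 - u
√(C(9*6) + (87*19 - 20)) = √((6 - 9*6) + (87*19 - 20)) = √((6 - 1*54) + (1653 - 20)) = √((6 - 54) + 1633) = √(-48 + 1633) = √1585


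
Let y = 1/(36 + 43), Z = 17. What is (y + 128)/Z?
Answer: 10113/1343 ≈ 7.5302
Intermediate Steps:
y = 1/79 ≈ 0.012658
(y + 128)/Z = (1/79 + 128)/17 = (10113/79)*(1/17) = 10113/1343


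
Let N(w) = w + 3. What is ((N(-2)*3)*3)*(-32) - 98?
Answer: -386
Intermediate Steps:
N(w) = 3 + w
((N(-2)*3)*3)*(-32) - 98 = (((3 - 2)*3)*3)*(-32) - 98 = ((1*3)*3)*(-32) - 98 = (3*3)*(-32) - 98 = 9*(-32) - 98 = -288 - 98 = -386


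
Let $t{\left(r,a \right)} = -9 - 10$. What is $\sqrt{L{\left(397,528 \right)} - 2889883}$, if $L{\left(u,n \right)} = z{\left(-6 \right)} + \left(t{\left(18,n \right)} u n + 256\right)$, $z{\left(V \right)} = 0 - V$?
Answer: $5 i \sqrt{274893} \approx 2621.5 i$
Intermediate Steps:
$t{\left(r,a \right)} = -19$
$z{\left(V \right)} = - V$
$L{\left(u,n \right)} = 262 - 19 n u$ ($L{\left(u,n \right)} = \left(-1\right) \left(-6\right) + \left(- 19 u n + 256\right) = 6 - \left(-256 + 19 n u\right) = 262 - 19 n u$)
$\sqrt{L{\left(397,528 \right)} - 2889883} = \sqrt{\left(262 - 10032 \cdot 397\right) - 2889883} = \sqrt{\left(262 - 3982704\right) - 2889883} = \sqrt{-3982442 - 2889883} = \sqrt{-6872325} = 5 i \sqrt{274893}$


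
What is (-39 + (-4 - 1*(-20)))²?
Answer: 529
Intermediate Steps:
(-39 + (-4 - 1*(-20)))² = (-39 + (-4 + 20))² = (-39 + 16)² = (-23)² = 529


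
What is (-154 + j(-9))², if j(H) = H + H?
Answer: 29584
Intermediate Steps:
j(H) = 2*H
(-154 + j(-9))² = (-154 + 2*(-9))² = (-154 - 18)² = (-172)² = 29584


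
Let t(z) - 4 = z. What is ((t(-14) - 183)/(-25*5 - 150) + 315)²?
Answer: 7537365124/75625 ≈ 99668.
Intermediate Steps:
t(z) = 4 + z
((t(-14) - 183)/(-25*5 - 150) + 315)² = (((4 - 14) - 183)/(-25*5 - 150) + 315)² = ((-10 - 183)/(-125 - 150) + 315)² = (-193/(-275) + 315)² = (-193*(-1/275) + 315)² = (193/275 + 315)² = (86818/275)² = 7537365124/75625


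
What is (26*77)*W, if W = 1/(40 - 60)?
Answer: -1001/10 ≈ -100.10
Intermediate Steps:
W = -1/20 (W = 1/(-20) = -1/20 ≈ -0.050000)
(26*77)*W = (26*77)*(-1/20) = 2002*(-1/20) = -1001/10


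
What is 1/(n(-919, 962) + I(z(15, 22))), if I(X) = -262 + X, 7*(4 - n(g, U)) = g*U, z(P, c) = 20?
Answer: 7/882412 ≈ 7.9328e-6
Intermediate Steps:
n(g, U) = 4 - U*g/7 (n(g, U) = 4 - g*U/7 = 4 - U*g/7)
1/(n(-919, 962) + I(z(15, 22))) = 1/((4 - 1/7*962*(-919)) + (-262 + 20)) = 1/((4 + 884078/7) - 242) = 1/(884106/7 - 242) = 1/(882412/7) = 7/882412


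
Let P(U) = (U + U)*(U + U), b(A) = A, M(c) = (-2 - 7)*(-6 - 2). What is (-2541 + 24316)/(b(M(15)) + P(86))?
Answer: 21775/29656 ≈ 0.73425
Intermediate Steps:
M(c) = 72 (M(c) = -9*(-8) = 72)
P(U) = 4*U**2 (P(U) = (2*U)*(2*U) = 4*U**2)
(-2541 + 24316)/(b(M(15)) + P(86)) = (-2541 + 24316)/(72 + 4*86**2) = 21775/(72 + 4*7396) = 21775/(72 + 29584) = 21775/29656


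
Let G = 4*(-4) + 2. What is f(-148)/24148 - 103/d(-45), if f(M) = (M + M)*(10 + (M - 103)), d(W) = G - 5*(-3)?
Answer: -603977/6037 ≈ -100.05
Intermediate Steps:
G = -14 (G = -16 + 2 = -14)
d(W) = 1 (d(W) = -14 - 5*(-3) = -14 + 15 = 1)
f(M) = 2*M*(-93 + M) (f(M) = (2*M)*(10 + (-103 + M)) = (2*M)*(-93 + M) = 2*M*(-93 + M))
f(-148)/24148 - 103/d(-45) = (2*(-148)*(-93 - 148))/24148 - 103/1 = (2*(-148)*(-241))*(1/24148) - 103*1 = 71336*(1/24148) - 103 = 17834/6037 - 103 = -603977/6037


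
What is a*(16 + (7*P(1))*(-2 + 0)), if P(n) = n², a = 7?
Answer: 14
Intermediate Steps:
a*(16 + (7*P(1))*(-2 + 0)) = 7*(16 + (7*1²)*(-2 + 0)) = 7*(16 + (7*1)*(-2)) = 7*(16 + 7*(-2)) = 7*(16 - 14) = 7*2 = 14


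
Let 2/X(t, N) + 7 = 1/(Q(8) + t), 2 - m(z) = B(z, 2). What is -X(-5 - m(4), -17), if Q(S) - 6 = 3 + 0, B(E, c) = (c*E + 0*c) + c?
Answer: 24/83 ≈ 0.28916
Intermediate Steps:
B(E, c) = c + E*c (B(E, c) = (E*c + 0) + c = E*c + c = c + E*c)
m(z) = -2*z (m(z) = 2 - 2*(1 + z) = 2 - (2 + 2*z) = 2 + (-2 - 2*z) = -2*z)
Q(S) = 9 (Q(S) = 6 + (3 + 0) = 6 + 3 = 9)
X(t, N) = 2/(-7 + 1/(9 + t))
-X(-5 - m(4), -17) = -2*(-9 - (-5 - (-2)*4))/(62 + 7*(-5 - (-2)*4)) = -2*(-9 - (-5 - 1*(-8)))/(62 + 7*(-5 - 1*(-8))) = -2*(-9 - (-5 + 8))/(62 + 7*(-5 + 8)) = -2*(-9 - 1*3)/(62 + 7*3) = -2*(-9 - 3)/(62 + 21) = -2*(-12)/83 = -1*(-24/83) = 24/83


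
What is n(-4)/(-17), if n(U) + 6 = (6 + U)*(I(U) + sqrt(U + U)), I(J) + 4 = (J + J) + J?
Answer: 38/17 - 4*I*sqrt(2)/17 ≈ 2.2353 - 0.33276*I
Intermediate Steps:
I(J) = -4 + 3*J (I(J) = -4 + ((J + J) + J) = -4 + (2*J + J) = -4 + 3*J)
n(U) = -6 + (6 + U)*(-4 + 3*U + sqrt(2)*sqrt(U)) (n(U) = -6 + (6 + U)*((-4 + 3*U) + sqrt(U + U)) = -6 + (6 + U)*((-4 + 3*U) + sqrt(2*U)) = -6 + (6 + U)*((-4 + 3*U) + sqrt(2)*sqrt(U)) = -6 + (6 + U)*(-4 + 3*U + sqrt(2)*sqrt(U)))
n(-4)/(-17) = (-30 + 3*(-4)**2 + 14*(-4) + sqrt(2)*(-4)**(3/2) + 6*sqrt(2)*sqrt(-4))/(-17) = (-30 + 3*16 - 56 + sqrt(2)*(-8*I) + 6*sqrt(2)*(2*I))*(-1/17) = (-30 + 48 - 56 - 8*I*sqrt(2) + 12*I*sqrt(2))*(-1/17) = (-38 + 4*I*sqrt(2))*(-1/17) = 38/17 - 4*I*sqrt(2)/17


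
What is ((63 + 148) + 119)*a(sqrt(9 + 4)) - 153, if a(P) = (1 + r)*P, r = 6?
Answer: -153 + 2310*sqrt(13) ≈ 8175.8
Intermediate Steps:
a(P) = 7*P (a(P) = (1 + 6)*P = 7*P)
((63 + 148) + 119)*a(sqrt(9 + 4)) - 153 = ((63 + 148) + 119)*(7*sqrt(9 + 4)) - 153 = (211 + 119)*(7*sqrt(13)) - 153 = 330*(7*sqrt(13)) - 153 = 2310*sqrt(13) - 153 = -153 + 2310*sqrt(13)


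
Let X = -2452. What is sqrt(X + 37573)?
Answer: sqrt(35121) ≈ 187.41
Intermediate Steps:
sqrt(X + 37573) = sqrt(-2452 + 37573) = sqrt(35121)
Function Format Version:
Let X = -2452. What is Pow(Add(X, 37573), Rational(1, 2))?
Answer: Pow(35121, Rational(1, 2)) ≈ 187.41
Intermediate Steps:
Pow(Add(X, 37573), Rational(1, 2)) = Pow(Add(-2452, 37573), Rational(1, 2)) = Pow(35121, Rational(1, 2))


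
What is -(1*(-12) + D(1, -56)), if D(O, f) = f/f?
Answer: 11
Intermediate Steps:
D(O, f) = 1
-(1*(-12) + D(1, -56)) = -(1*(-12) + 1) = -(-12 + 1) = -1*(-11) = 11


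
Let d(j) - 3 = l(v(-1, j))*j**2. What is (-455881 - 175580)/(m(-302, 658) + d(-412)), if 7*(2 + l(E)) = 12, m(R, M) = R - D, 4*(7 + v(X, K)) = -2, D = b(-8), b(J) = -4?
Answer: 1473409/113851 ≈ 12.942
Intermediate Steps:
D = -4
v(X, K) = -15/2 (v(X, K) = -7 + (1/4)*(-2) = -7 - 1/2 = -15/2)
m(R, M) = 4 + R (m(R, M) = R - 1*(-4) = R + 4 = 4 + R)
l(E) = -2/7 (l(E) = -2 + (1/7)*12 = -2 + 12/7 = -2/7)
d(j) = 3 - 2*j**2/7
(-455881 - 175580)/(m(-302, 658) + d(-412)) = (-455881 - 175580)/((4 - 302) + (3 - 2/7*(-412)**2)) = -631461/(-298 + (3 - 2/7*169744)) = -631461/(-298 + (3 - 339488/7)) = -631461/(-298 - 339467/7) = -631461/(-341553/7) = -631461*(-7/341553) = 1473409/113851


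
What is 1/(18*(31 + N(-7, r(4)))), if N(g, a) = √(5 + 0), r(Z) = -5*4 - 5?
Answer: 31/17208 - √5/17208 ≈ 0.0016715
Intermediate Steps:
r(Z) = -25 (r(Z) = -20 - 5 = -25)
N(g, a) = √5
1/(18*(31 + N(-7, r(4)))) = 1/(18*(31 + √5)) = 1/(558 + 18*√5)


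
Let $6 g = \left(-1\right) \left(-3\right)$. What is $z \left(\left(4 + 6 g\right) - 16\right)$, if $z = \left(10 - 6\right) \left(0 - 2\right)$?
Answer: $72$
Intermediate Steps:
$g = \frac{1}{2}$ ($g = \frac{\left(-1\right) \left(-3\right)}{6} = \frac{1}{6} \cdot 3 = \frac{1}{2} \approx 0.5$)
$z = -8$ ($z = 4 \left(-2\right) = -8$)
$z \left(\left(4 + 6 g\right) - 16\right) = - 8 \left(\left(4 + 6 \cdot \frac{1}{2}\right) - 16\right) = - 8 \left(\left(4 + 3\right) - 16\right) = - 8 \left(7 - 16\right) = \left(-8\right) \left(-9\right) = 72$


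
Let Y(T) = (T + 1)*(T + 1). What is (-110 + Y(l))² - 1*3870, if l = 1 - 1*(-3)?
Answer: 3355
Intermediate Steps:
l = 4 (l = 1 + 3 = 4)
Y(T) = (1 + T)² (Y(T) = (1 + T)*(1 + T) = (1 + T)²)
(-110 + Y(l))² - 1*3870 = (-110 + (1 + 4)²)² - 1*3870 = (-110 + 5²)² - 3870 = (-110 + 25)² - 3870 = (-85)² - 3870 = 7225 - 3870 = 3355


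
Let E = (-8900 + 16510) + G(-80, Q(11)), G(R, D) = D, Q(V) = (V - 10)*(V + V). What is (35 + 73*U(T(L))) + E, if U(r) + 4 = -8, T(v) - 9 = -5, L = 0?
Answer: 6791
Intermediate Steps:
T(v) = 4 (T(v) = 9 - 5 = 4)
Q(V) = 2*V*(-10 + V) (Q(V) = (-10 + V)*(2*V) = 2*V*(-10 + V))
U(r) = -12 (U(r) = -4 - 8 = -12)
E = 7632 (E = (-8900 + 16510) + 2*11*(-10 + 11) = 7610 + 2*11*1 = 7610 + 22 = 7632)
(35 + 73*U(T(L))) + E = (35 + 73*(-12)) + 7632 = (35 - 876) + 7632 = -841 + 7632 = 6791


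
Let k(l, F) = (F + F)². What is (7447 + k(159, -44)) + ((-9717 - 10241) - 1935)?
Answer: -6702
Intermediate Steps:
k(l, F) = 4*F² (k(l, F) = (2*F)² = 4*F²)
(7447 + k(159, -44)) + ((-9717 - 10241) - 1935) = (7447 + 4*(-44)²) + ((-9717 - 10241) - 1935) = (7447 + 4*1936) + (-19958 - 1935) = (7447 + 7744) - 21893 = 15191 - 21893 = -6702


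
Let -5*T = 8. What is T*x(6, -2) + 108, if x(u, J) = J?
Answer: 556/5 ≈ 111.20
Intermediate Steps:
T = -8/5 (T = -⅕*8 = -8/5 ≈ -1.6000)
T*x(6, -2) + 108 = -8/5*(-2) + 108 = 16/5 + 108 = 556/5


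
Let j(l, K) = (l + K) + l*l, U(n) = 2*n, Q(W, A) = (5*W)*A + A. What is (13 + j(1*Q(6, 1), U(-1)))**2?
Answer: 1006009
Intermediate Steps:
Q(W, A) = A + 5*A*W (Q(W, A) = 5*A*W + A = A + 5*A*W)
j(l, K) = K + l + l**2 (j(l, K) = (K + l) + l**2 = K + l + l**2)
(13 + j(1*Q(6, 1), U(-1)))**2 = (13 + (2*(-1) + 1*(1*(1 + 5*6)) + (1*(1*(1 + 5*6)))**2))**2 = (13 + (-2 + 1*(1*(1 + 30)) + (1*(1*(1 + 30)))**2))**2 = (13 + (-2 + 1*(1*31) + (1*(1*31))**2))**2 = (13 + (-2 + 1*31 + (1*31)**2))**2 = (13 + (-2 + 31 + 31**2))**2 = (13 + (-2 + 31 + 961))**2 = (13 + 990)**2 = 1003**2 = 1006009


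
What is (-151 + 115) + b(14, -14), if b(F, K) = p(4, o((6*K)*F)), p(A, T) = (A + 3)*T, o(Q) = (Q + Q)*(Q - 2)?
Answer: 19394556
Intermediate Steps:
o(Q) = 2*Q*(-2 + Q) (o(Q) = (2*Q)*(-2 + Q) = 2*Q*(-2 + Q))
p(A, T) = T*(3 + A) (p(A, T) = (3 + A)*T = T*(3 + A))
b(F, K) = 84*F*K*(-2 + 6*F*K) (b(F, K) = (2*((6*K)*F)*(-2 + (6*K)*F))*(3 + 4) = (2*(6*F*K)*(-2 + 6*F*K))*7 = (12*F*K*(-2 + 6*F*K))*7 = 84*F*K*(-2 + 6*F*K))
(-151 + 115) + b(14, -14) = (-151 + 115) + 168*14*(-14)*(-1 + 3*14*(-14)) = -36 + 168*14*(-14)*(-1 - 588) = -36 + 168*14*(-14)*(-589) = -36 + 19394592 = 19394556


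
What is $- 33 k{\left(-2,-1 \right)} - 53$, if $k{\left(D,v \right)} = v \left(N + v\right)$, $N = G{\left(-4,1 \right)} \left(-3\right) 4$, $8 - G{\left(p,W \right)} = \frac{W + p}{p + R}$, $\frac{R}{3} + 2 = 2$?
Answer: $-2957$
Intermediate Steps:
$R = 0$ ($R = -6 + 3 \cdot 2 = -6 + 6 = 0$)
$G{\left(p,W \right)} = 8 - \frac{W + p}{p}$ ($G{\left(p,W \right)} = 8 - \frac{W + p}{p + 0} = 8 - \frac{W + p}{p}$)
$N = -87$ ($N = \left(7 - 1 \frac{1}{-4}\right) \left(-3\right) 4 = \left(7 - 1 \left(- \frac{1}{4}\right)\right) \left(-3\right) 4 = \left(7 + \frac{1}{4}\right) \left(-3\right) 4 = \frac{29}{4} \left(-3\right) 4 = \left(- \frac{87}{4}\right) 4 = -87$)
$k{\left(D,v \right)} = v \left(-87 + v\right)$
$- 33 k{\left(-2,-1 \right)} - 53 = - 33 \left(- (-87 - 1)\right) - 53 = - 33 \left(\left(-1\right) \left(-88\right)\right) - 53 = \left(-33\right) 88 - 53 = -2904 - 53 = -2957$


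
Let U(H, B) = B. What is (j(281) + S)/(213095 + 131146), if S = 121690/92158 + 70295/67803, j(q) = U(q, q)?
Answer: 885291333637/1075510241287317 ≈ 0.00082314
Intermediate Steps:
j(q) = q
S = 7364596840/3124294437 (S = 121690*(1/92158) + 70295*(1/67803) = 60845/46079 + 70295/67803 = 7364596840/3124294437 ≈ 2.3572)
(j(281) + S)/(213095 + 131146) = (281 + 7364596840/3124294437)/(213095 + 131146) = (885291333637/3124294437)/344241 = (885291333637/3124294437)*(1/344241) = 885291333637/1075510241287317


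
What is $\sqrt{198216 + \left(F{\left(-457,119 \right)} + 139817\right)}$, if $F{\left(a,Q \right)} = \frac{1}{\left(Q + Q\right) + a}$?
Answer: $\frac{\sqrt{16212400494}}{219} \approx 581.41$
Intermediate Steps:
$F{\left(a,Q \right)} = \frac{1}{a + 2 Q}$ ($F{\left(a,Q \right)} = \frac{1}{2 Q + a} = \frac{1}{a + 2 Q}$)
$\sqrt{198216 + \left(F{\left(-457,119 \right)} + 139817\right)} = \sqrt{198216 + \left(\frac{1}{-457 + 2 \cdot 119} + 139817\right)} = \sqrt{198216 + \left(\frac{1}{-457 + 238} + 139817\right)} = \sqrt{198216 + \left(\frac{1}{-219} + 139817\right)} = \sqrt{198216 + \left(- \frac{1}{219} + 139817\right)} = \sqrt{198216 + \frac{30619922}{219}} = \sqrt{\frac{74029226}{219}} = \frac{\sqrt{16212400494}}{219}$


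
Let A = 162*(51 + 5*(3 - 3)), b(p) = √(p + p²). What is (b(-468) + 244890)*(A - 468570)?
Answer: -112724826120 - 2761848*√6071 ≈ -1.1294e+11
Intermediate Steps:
A = 8262 (A = 162*(51 + 5*0) = 162*(51 + 0) = 162*51 = 8262)
(b(-468) + 244890)*(A - 468570) = (√(-468*(1 - 468)) + 244890)*(8262 - 468570) = (√(-468*(-467)) + 244890)*(-460308) = (√218556 + 244890)*(-460308) = (6*√6071 + 244890)*(-460308) = (244890 + 6*√6071)*(-460308) = -112724826120 - 2761848*√6071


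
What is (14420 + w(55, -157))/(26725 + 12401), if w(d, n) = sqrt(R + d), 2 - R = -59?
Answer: 7210/19563 + sqrt(29)/19563 ≈ 0.36883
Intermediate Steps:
R = 61 (R = 2 - 1*(-59) = 2 + 59 = 61)
w(d, n) = sqrt(61 + d)
(14420 + w(55, -157))/(26725 + 12401) = (14420 + sqrt(61 + 55))/(26725 + 12401) = (14420 + sqrt(116))/39126 = (14420 + 2*sqrt(29))*(1/39126) = 7210/19563 + sqrt(29)/19563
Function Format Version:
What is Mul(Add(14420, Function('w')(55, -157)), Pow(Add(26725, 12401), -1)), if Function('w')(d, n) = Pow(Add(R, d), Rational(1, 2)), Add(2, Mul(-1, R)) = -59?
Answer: Add(Rational(7210, 19563), Mul(Rational(1, 19563), Pow(29, Rational(1, 2)))) ≈ 0.36883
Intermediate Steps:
R = 61 (R = Add(2, Mul(-1, -59)) = Add(2, 59) = 61)
Function('w')(d, n) = Pow(Add(61, d), Rational(1, 2))
Mul(Add(14420, Function('w')(55, -157)), Pow(Add(26725, 12401), -1)) = Mul(Add(14420, Pow(Add(61, 55), Rational(1, 2))), Pow(Add(26725, 12401), -1)) = Mul(Add(14420, Pow(116, Rational(1, 2))), Pow(39126, -1)) = Mul(Add(14420, Mul(2, Pow(29, Rational(1, 2)))), Rational(1, 39126)) = Add(Rational(7210, 19563), Mul(Rational(1, 19563), Pow(29, Rational(1, 2))))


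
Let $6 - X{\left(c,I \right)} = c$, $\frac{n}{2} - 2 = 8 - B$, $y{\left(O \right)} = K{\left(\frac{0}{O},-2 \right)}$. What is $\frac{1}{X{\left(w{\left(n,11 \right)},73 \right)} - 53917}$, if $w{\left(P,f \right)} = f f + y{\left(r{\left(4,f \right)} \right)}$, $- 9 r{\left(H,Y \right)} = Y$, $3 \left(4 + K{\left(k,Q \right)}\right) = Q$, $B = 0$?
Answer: $- \frac{3}{162082} \approx -1.8509 \cdot 10^{-5}$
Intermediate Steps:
$K{\left(k,Q \right)} = -4 + \frac{Q}{3}$
$r{\left(H,Y \right)} = - \frac{Y}{9}$
$y{\left(O \right)} = - \frac{14}{3}$ ($y{\left(O \right)} = -4 + \frac{1}{3} \left(-2\right) = -4 - \frac{2}{3} = - \frac{14}{3}$)
$n = 20$ ($n = 4 + 2 \left(8 - 0\right) = 4 + 2 \left(8 + 0\right) = 4 + 2 \cdot 8 = 4 + 16 = 20$)
$w{\left(P,f \right)} = - \frac{14}{3} + f^{2}$ ($w{\left(P,f \right)} = f f - \frac{14}{3} = f^{2} - \frac{14}{3} = - \frac{14}{3} + f^{2}$)
$X{\left(c,I \right)} = 6 - c$
$\frac{1}{X{\left(w{\left(n,11 \right)},73 \right)} - 53917} = \frac{1}{\left(6 - \left(- \frac{14}{3} + 11^{2}\right)\right) - 53917} = \frac{1}{\left(6 - \left(- \frac{14}{3} + 121\right)\right) - 53917} = \frac{1}{\left(6 - \frac{349}{3}\right) - 53917} = \frac{1}{- \frac{331}{3} - 53917} = \frac{1}{- \frac{162082}{3}} = - \frac{3}{162082}$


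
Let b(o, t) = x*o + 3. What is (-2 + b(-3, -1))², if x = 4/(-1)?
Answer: 169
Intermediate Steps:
x = -4 (x = 4*(-1) = -4)
b(o, t) = 3 - 4*o (b(o, t) = -4*o + 3 = 3 - 4*o)
(-2 + b(-3, -1))² = (-2 + (3 - 4*(-3)))² = (-2 + (3 + 12))² = (-2 + 15)² = 13² = 169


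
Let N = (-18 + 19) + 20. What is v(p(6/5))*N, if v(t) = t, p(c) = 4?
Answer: 84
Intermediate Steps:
N = 21 (N = 1 + 20 = 21)
v(p(6/5))*N = 4*21 = 84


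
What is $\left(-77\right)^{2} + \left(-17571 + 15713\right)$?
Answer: $4071$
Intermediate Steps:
$\left(-77\right)^{2} + \left(-17571 + 15713\right) = 5929 - 1858 = 4071$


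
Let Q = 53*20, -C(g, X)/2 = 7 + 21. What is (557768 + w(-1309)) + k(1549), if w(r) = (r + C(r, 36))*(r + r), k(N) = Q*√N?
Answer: 4131338 + 1060*√1549 ≈ 4.1731e+6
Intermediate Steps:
C(g, X) = -56 (C(g, X) = -2*(7 + 21) = -2*28 = -56)
Q = 1060
k(N) = 1060*√N
w(r) = 2*r*(-56 + r) (w(r) = (r - 56)*(r + r) = (-56 + r)*(2*r) = 2*r*(-56 + r))
(557768 + w(-1309)) + k(1549) = (557768 + 2*(-1309)*(-56 - 1309)) + 1060*√1549 = (557768 + 2*(-1309)*(-1365)) + 1060*√1549 = (557768 + 3573570) + 1060*√1549 = 4131338 + 1060*√1549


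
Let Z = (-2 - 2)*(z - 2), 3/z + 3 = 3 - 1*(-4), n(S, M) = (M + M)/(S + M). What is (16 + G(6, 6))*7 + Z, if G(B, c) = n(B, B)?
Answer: 124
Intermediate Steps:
n(S, M) = 2*M/(M + S) (n(S, M) = (2*M)/(M + S) = 2*M/(M + S))
z = ¾ (z = 3/(-3 + (3 - 1*(-4))) = 3/(-3 + (3 + 4)) = 3/(-3 + 7) = 3/4 = 3*(¼) = ¾ ≈ 0.75000)
G(B, c) = 1 (G(B, c) = 2*B/(B + B) = 2*B/((2*B)) = 2*B*(1/(2*B)) = 1)
Z = 5 (Z = (-2 - 2)*(¾ - 2) = -4*(-5/4) = 5)
(16 + G(6, 6))*7 + Z = (16 + 1)*7 + 5 = 17*7 + 5 = 119 + 5 = 124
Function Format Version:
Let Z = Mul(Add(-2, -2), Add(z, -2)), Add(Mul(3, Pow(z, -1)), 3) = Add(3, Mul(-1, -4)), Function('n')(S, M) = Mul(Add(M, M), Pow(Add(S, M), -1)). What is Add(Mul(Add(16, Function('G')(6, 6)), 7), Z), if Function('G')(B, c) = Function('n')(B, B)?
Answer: 124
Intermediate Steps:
Function('n')(S, M) = Mul(2, M, Pow(Add(M, S), -1)) (Function('n')(S, M) = Mul(Mul(2, M), Pow(Add(M, S), -1)) = Mul(2, M, Pow(Add(M, S), -1)))
z = Rational(3, 4) (z = Mul(3, Pow(Add(-3, Add(3, Mul(-1, -4))), -1)) = Mul(3, Pow(Add(-3, Add(3, 4)), -1)) = Mul(3, Pow(Add(-3, 7), -1)) = Mul(3, Pow(4, -1)) = Mul(3, Rational(1, 4)) = Rational(3, 4) ≈ 0.75000)
Function('G')(B, c) = 1 (Function('G')(B, c) = Mul(2, B, Pow(Add(B, B), -1)) = Mul(2, B, Pow(Mul(2, B), -1)) = Mul(2, B, Mul(Rational(1, 2), Pow(B, -1))) = 1)
Z = 5 (Z = Mul(Add(-2, -2), Add(Rational(3, 4), -2)) = Mul(-4, Rational(-5, 4)) = 5)
Add(Mul(Add(16, Function('G')(6, 6)), 7), Z) = Add(Mul(Add(16, 1), 7), 5) = Add(Mul(17, 7), 5) = Add(119, 5) = 124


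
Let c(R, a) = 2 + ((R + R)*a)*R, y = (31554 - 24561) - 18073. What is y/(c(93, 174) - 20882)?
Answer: -2770/747243 ≈ -0.0037070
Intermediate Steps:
y = -11080 (y = 6993 - 18073 = -11080)
c(R, a) = 2 + 2*a*R² (c(R, a) = 2 + ((2*R)*a)*R = 2 + (2*R*a)*R = 2 + 2*a*R²)
y/(c(93, 174) - 20882) = -11080/((2 + 2*174*93²) - 20882) = -11080/((2 + 2*174*8649) - 20882) = -11080/((2 + 3009852) - 20882) = -11080/(3009854 - 20882) = -11080/2988972 = -11080*1/2988972 = -2770/747243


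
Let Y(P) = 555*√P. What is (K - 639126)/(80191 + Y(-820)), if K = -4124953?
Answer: -382036259089/6683176981 + 5288127690*I*√205/6683176981 ≈ -57.164 + 11.329*I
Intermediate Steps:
(K - 639126)/(80191 + Y(-820)) = (-4124953 - 639126)/(80191 + 555*√(-820)) = -4764079/(80191 + 555*(2*I*√205)) = -4764079/(80191 + 1110*I*√205)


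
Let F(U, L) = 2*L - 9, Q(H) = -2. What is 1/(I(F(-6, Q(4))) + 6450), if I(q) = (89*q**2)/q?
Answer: 1/5293 ≈ 0.00018893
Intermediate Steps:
F(U, L) = -9 + 2*L
I(q) = 89*q
1/(I(F(-6, Q(4))) + 6450) = 1/(89*(-9 + 2*(-2)) + 6450) = 1/(89*(-9 - 4) + 6450) = 1/(89*(-13) + 6450) = 1/(-1157 + 6450) = 1/5293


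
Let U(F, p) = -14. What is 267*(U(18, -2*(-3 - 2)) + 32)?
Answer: 4806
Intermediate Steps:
267*(U(18, -2*(-3 - 2)) + 32) = 267*(-14 + 32) = 267*18 = 4806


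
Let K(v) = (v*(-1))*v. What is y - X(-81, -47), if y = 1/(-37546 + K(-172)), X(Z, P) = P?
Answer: 3155109/67130 ≈ 47.000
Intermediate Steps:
K(v) = -v² (K(v) = (-v)*v = -v²)
y = -1/67130 (y = 1/(-37546 - 1*(-172)²) = 1/(-37546 - 1*29584) = 1/(-37546 - 29584) = 1/(-67130) = -1/67130 ≈ -1.4896e-5)
y - X(-81, -47) = -1/67130 - 1*(-47) = -1/67130 + 47 = 3155109/67130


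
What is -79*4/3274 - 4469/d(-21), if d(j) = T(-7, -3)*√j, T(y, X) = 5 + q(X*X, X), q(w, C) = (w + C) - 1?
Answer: -158/1637 + 4469*I*√21/210 ≈ -0.096518 + 97.522*I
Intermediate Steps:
q(w, C) = -1 + C + w (q(w, C) = (C + w) - 1 = -1 + C + w)
T(y, X) = 4 + X + X² (T(y, X) = 5 + (-1 + X + X*X) = 5 + (-1 + X + X²) = 4 + X + X²)
d(j) = 10*√j (d(j) = (4 - 3 + (-3)²)*√j = (4 - 3 + 9)*√j = 10*√j)
-79*4/3274 - 4469/d(-21) = -79*4/3274 - 4469*(-I*√21/210) = -316*1/3274 - 4469*(-I*√21/210) = -158/1637 - 4469*(-I*√21/210) = -158/1637 - (-4469)*I*√21/210 = -158/1637 + 4469*I*√21/210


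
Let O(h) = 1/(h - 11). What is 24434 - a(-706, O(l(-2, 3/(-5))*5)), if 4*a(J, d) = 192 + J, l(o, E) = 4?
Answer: 49125/2 ≈ 24563.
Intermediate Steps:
O(h) = 1/(-11 + h)
a(J, d) = 48 + J/4 (a(J, d) = (192 + J)/4 = 48 + J/4)
24434 - a(-706, O(l(-2, 3/(-5))*5)) = 24434 - (48 + (1/4)*(-706)) = 24434 - (48 - 353/2) = 24434 - 1*(-257/2) = 24434 + 257/2 = 49125/2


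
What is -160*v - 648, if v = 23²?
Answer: -85288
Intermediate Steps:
v = 529
-160*v - 648 = -160*529 - 648 = -84640 - 648 = -85288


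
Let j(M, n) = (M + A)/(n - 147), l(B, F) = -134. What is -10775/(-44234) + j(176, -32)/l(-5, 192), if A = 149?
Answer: 68206300/265249181 ≈ 0.25714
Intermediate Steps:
j(M, n) = (149 + M)/(-147 + n) (j(M, n) = (M + 149)/(n - 147) = (149 + M)/(-147 + n))
-10775/(-44234) + j(176, -32)/l(-5, 192) = -10775/(-44234) + ((149 + 176)/(-147 - 32))/(-134) = -10775*(-1/44234) + (325/(-179))*(-1/134) = 10775/44234 - 1/179*325*(-1/134) = 10775/44234 - 325/179*(-1/134) = 10775/44234 + 325/23986 = 68206300/265249181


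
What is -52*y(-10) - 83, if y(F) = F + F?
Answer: 957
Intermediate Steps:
y(F) = 2*F
-52*y(-10) - 83 = -104*(-10) - 83 = -52*(-20) - 83 = 1040 - 83 = 957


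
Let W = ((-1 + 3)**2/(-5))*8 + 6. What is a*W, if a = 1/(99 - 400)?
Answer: 2/1505 ≈ 0.0013289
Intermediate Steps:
W = -2/5 (W = (2**2*(-1/5))*8 + 6 = (4*(-1/5))*8 + 6 = -4/5*8 + 6 = -32/5 + 6 = -2/5 ≈ -0.40000)
a = -1/301 (a = 1/(-301) = -1/301 ≈ -0.0033223)
a*W = -1/301*(-2/5) = 2/1505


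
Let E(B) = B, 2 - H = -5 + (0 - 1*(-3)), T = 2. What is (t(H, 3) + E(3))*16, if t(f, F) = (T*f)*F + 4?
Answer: 496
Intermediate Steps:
H = 4 (H = 2 - (-5 + (0 - 1*(-3))) = 2 - (-5 + (0 + 3)) = 2 - (-5 + 3) = 2 - 1*(-2) = 2 + 2 = 4)
t(f, F) = 4 + 2*F*f (t(f, F) = (2*f)*F + 4 = 2*F*f + 4 = 4 + 2*F*f)
(t(H, 3) + E(3))*16 = ((4 + 2*3*4) + 3)*16 = ((4 + 24) + 3)*16 = (28 + 3)*16 = 31*16 = 496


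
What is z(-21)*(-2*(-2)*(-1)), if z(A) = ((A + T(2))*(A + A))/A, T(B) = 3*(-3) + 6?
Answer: 192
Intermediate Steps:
T(B) = -3 (T(B) = -9 + 6 = -3)
z(A) = -6 + 2*A (z(A) = ((A - 3)*(A + A))/A = ((-3 + A)*(2*A))/A = (2*A*(-3 + A))/A = -6 + 2*A)
z(-21)*(-2*(-2)*(-1)) = (-6 + 2*(-21))*(-2*(-2)*(-1)) = (-6 - 42)*(4*(-1)) = -48*(-4) = 192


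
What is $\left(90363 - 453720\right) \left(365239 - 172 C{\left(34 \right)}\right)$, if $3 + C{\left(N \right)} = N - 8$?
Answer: $-131274707031$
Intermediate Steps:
$C{\left(N \right)} = -11 + N$ ($C{\left(N \right)} = -3 + \left(N - 8\right) = -3 + \left(-8 + N\right) = -11 + N$)
$\left(90363 - 453720\right) \left(365239 - 172 C{\left(34 \right)}\right) = \left(90363 - 453720\right) \left(365239 - 172 \left(-11 + 34\right)\right) = - 363357 \left(365239 - 3956\right) = \left(-363357\right) 361283 = -131274707031$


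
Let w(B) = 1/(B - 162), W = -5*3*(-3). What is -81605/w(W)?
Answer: 9547785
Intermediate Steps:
W = 45 (W = -15*(-3) = 45)
w(B) = 1/(-162 + B)
-81605/w(W) = -81605/(1/(-162 + 45)) = -81605/(1/(-117)) = -81605/(-1/117) = -81605*(-117) = 9547785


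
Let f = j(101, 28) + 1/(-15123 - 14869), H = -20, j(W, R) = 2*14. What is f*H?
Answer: -4198875/7498 ≈ -560.00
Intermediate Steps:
j(W, R) = 28
f = 839775/29992 (f = 28 + 1/(-15123 - 14869) = 28 + 1/(-29992) = 28 - 1/29992 = 839775/29992 ≈ 28.000)
f*H = (839775/29992)*(-20) = -4198875/7498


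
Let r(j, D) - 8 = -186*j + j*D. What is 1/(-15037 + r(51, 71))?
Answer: -1/20894 ≈ -4.7861e-5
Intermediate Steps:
r(j, D) = 8 - 186*j + D*j (r(j, D) = 8 + (-186*j + j*D) = 8 + (-186*j + D*j) = 8 - 186*j + D*j)
1/(-15037 + r(51, 71)) = 1/(-15037 + (8 - 186*51 + 71*51)) = 1/(-15037 + (8 - 9486 + 3621)) = 1/(-15037 - 5857) = 1/(-20894) = -1/20894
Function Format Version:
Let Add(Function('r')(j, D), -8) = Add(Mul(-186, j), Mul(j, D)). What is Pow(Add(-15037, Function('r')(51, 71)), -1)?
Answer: Rational(-1, 20894) ≈ -4.7861e-5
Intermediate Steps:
Function('r')(j, D) = Add(8, Mul(-186, j), Mul(D, j)) (Function('r')(j, D) = Add(8, Add(Mul(-186, j), Mul(j, D))) = Add(8, Add(Mul(-186, j), Mul(D, j))) = Add(8, Mul(-186, j), Mul(D, j)))
Pow(Add(-15037, Function('r')(51, 71)), -1) = Pow(Add(-15037, Add(8, Mul(-186, 51), Mul(71, 51))), -1) = Pow(Add(-15037, Add(8, -9486, 3621)), -1) = Pow(Add(-15037, -5857), -1) = Pow(-20894, -1) = Rational(-1, 20894)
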